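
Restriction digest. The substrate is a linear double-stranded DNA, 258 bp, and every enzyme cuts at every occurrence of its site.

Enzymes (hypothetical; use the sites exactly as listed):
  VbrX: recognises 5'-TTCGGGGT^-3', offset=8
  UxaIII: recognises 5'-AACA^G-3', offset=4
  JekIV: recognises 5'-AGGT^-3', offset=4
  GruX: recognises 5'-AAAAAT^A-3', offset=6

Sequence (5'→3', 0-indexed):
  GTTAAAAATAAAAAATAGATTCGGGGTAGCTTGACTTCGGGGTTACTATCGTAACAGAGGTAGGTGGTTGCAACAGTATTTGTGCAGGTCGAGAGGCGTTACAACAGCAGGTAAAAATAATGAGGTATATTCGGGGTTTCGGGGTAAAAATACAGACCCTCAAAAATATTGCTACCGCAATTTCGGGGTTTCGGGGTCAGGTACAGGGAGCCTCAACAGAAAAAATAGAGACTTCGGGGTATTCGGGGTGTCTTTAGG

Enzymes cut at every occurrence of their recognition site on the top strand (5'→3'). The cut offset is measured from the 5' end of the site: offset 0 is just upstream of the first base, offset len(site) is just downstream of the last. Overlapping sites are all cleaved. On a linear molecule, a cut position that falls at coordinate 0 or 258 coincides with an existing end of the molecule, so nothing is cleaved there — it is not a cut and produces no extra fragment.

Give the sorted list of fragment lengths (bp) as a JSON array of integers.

Site scan:
  VbrX TTCGGGGT/8: at [19, 35, 129, 137, 181, 189, 232, 241] ⇒ [27, 43, 137, 145, 189, 197, 240, 249]
  UxaIII AACAG/4: at [52, 71, 102, 214] ⇒ [56, 75, 106, 218]
  JekIV AGGT/4: at [57, 61, 85, 108, 122, 198] ⇒ [61, 65, 89, 112, 126, 202]
  GruX AAAAATA/6: at [3, 10, 112, 145, 161, 220] ⇒ [9, 16, 118, 151, 167, 226]

All cut coordinates (distinct, sorted): [9, 16, 27, 43, 56, 61, 65, 75, 89, 106, 112, 118, 126, 137, 145, 151, 167, 189, 197, 202, 218, 226, 240, 249]

Fragments:
  [0,9): 9 bp
  [9,16): 7 bp
  [16,27): 11 bp
  [27,43): 16 bp
  [43,56): 13 bp
  [56,61): 5 bp
  [61,65): 4 bp
  [65,75): 10 bp
  [75,89): 14 bp
  [89,106): 17 bp
  [106,112): 6 bp
  [112,118): 6 bp
  [118,126): 8 bp
  [126,137): 11 bp
  [137,145): 8 bp
  [145,151): 6 bp
  [151,167): 16 bp
  [167,189): 22 bp
  [189,197): 8 bp
  [197,202): 5 bp
  [202,218): 16 bp
  [218,226): 8 bp
  [226,240): 14 bp
  [240,249): 9 bp
  [249,258): 9 bp

[4,5,5,6,6,6,7,8,8,8,8,9,9,9,10,11,11,13,14,14,16,16,16,17,22]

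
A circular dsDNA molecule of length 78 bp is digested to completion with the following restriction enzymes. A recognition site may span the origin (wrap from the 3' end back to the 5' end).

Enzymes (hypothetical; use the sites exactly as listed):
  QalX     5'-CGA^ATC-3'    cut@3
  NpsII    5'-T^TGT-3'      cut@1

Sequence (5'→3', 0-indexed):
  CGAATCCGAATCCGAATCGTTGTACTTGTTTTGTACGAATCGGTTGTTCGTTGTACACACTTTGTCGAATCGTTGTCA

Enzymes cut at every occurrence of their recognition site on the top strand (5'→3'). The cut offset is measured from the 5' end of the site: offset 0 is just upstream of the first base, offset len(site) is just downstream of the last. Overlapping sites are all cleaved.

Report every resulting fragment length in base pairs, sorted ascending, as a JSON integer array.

[5,5,5,6,6,6,6,6,7,7,8,11]

Site scan:
  QalX (CGAATC, off=3): starts [0, 6, 12, 35, 65] → cuts [3, 9, 15, 38, 68]
  NpsII (TTGT, off=1): starts [19, 25, 30, 43, 50, 61, 72] → cuts [20, 26, 31, 44, 51, 62, 73]

All cut coordinates (distinct, sorted): [3, 9, 15, 20, 26, 31, 38, 44, 51, 62, 68, 73]

Fragment lengths:
  3→9: 6 bp
  9→15: 6 bp
  15→20: 5 bp
  20→26: 6 bp
  26→31: 5 bp
  31→38: 7 bp
  38→44: 6 bp
  44→51: 7 bp
  51→62: 11 bp
  62→68: 6 bp
  68→73: 5 bp
  73→3 (wrap): 78-73+3 = 8 bp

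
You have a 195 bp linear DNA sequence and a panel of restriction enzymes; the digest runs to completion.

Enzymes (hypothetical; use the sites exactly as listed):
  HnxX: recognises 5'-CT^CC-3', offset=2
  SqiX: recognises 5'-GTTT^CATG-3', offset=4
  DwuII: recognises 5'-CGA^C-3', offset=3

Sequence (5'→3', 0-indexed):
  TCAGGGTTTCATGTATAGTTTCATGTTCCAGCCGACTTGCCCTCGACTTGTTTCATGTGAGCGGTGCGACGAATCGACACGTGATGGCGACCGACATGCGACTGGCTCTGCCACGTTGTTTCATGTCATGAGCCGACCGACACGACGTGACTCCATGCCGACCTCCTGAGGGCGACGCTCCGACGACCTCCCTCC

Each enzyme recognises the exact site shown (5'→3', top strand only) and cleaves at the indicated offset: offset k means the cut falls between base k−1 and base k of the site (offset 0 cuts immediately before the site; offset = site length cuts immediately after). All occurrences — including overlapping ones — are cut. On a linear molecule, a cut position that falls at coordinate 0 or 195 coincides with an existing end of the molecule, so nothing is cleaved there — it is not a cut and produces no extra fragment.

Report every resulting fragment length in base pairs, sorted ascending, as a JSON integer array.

Site scan:
  HnxX (CTCC, off=2): starts [150, 162, 177, 187, 191] → cuts [152, 164, 179, 189, 193]
  SqiX (GTTTCATG, off=4): starts [5, 17, 49, 117] → cuts [9, 21, 53, 121]
  DwuII (CGAC, off=3): starts [32, 43, 66, 74, 87, 91, 98, 133, 137, 142, 158, 172, 180, 183] → cuts [35, 46, 69, 77, 90, 94, 101, 136, 140, 145, 161, 175, 183, 186]

All cut coordinates (distinct, sorted): [9, 21, 35, 46, 53, 69, 77, 90, 94, 101, 121, 136, 140, 145, 152, 161, 164, 175, 179, 183, 186, 189, 193]

Fragment lengths:
  [0,9): 9 bp
  [9,21): 12 bp
  [21,35): 14 bp
  [35,46): 11 bp
  [46,53): 7 bp
  [53,69): 16 bp
  [69,77): 8 bp
  [77,90): 13 bp
  [90,94): 4 bp
  [94,101): 7 bp
  [101,121): 20 bp
  [121,136): 15 bp
  [136,140): 4 bp
  [140,145): 5 bp
  [145,152): 7 bp
  [152,161): 9 bp
  [161,164): 3 bp
  [164,175): 11 bp
  [175,179): 4 bp
  [179,183): 4 bp
  [183,186): 3 bp
  [186,189): 3 bp
  [189,193): 4 bp
  [193,195): 2 bp

[2,3,3,3,4,4,4,4,4,5,7,7,7,8,9,9,11,11,12,13,14,15,16,20]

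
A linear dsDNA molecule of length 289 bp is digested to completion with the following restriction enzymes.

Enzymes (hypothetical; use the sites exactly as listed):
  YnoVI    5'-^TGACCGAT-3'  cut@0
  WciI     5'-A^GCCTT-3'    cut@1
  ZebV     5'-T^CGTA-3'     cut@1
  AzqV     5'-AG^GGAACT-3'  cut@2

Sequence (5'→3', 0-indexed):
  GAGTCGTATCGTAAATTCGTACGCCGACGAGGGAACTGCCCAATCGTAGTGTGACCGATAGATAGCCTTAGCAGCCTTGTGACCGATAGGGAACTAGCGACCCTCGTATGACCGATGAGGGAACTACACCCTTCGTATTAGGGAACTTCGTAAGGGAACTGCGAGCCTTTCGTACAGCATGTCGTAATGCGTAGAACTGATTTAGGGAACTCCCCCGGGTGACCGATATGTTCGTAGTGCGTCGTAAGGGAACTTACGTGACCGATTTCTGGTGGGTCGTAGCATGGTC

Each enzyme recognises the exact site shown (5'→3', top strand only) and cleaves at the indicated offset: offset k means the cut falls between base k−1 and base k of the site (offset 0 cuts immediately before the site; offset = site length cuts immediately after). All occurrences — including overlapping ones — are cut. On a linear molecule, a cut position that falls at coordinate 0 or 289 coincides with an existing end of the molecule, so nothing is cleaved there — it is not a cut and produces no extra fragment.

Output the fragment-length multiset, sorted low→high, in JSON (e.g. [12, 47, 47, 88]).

[4,4,5,6,6,6,6,7,7,8,8,9,10,10,10,10,11,12,12,13,13,13,14,14,14,15,19,23]

Scan for sites:
  YnoVI TGACCGAT/0: at [51, 79, 108, 219, 258] ⇒ [51, 79, 108, 219, 258]
  WciI AGCCTT/1: at [63, 72, 163] ⇒ [64, 73, 164]
  ZebV TCGTA/1: at [3, 8, 16, 43, 103, 132, 147, 169, 181, 231, 241, 276] ⇒ [4, 9, 17, 44, 104, 133, 148, 170, 182, 232, 242, 277]
  AzqV AGGGAACT/2: at [29, 87, 117, 139, 152, 203, 246] ⇒ [31, 89, 119, 141, 154, 205, 248]

All cut coordinates (distinct, sorted): [4, 9, 17, 31, 44, 51, 64, 73, 79, 89, 104, 108, 119, 133, 141, 148, 154, 164, 170, 182, 205, 219, 232, 242, 248, 258, 277]

Fragments:
  [0,4): 4 bp
  [4,9): 5 bp
  [9,17): 8 bp
  [17,31): 14 bp
  [31,44): 13 bp
  [44,51): 7 bp
  [51,64): 13 bp
  [64,73): 9 bp
  [73,79): 6 bp
  [79,89): 10 bp
  [89,104): 15 bp
  [104,108): 4 bp
  [108,119): 11 bp
  [119,133): 14 bp
  [133,141): 8 bp
  [141,148): 7 bp
  [148,154): 6 bp
  [154,164): 10 bp
  [164,170): 6 bp
  [170,182): 12 bp
  [182,205): 23 bp
  [205,219): 14 bp
  [219,232): 13 bp
  [232,242): 10 bp
  [242,248): 6 bp
  [248,258): 10 bp
  [258,277): 19 bp
  [277,289): 12 bp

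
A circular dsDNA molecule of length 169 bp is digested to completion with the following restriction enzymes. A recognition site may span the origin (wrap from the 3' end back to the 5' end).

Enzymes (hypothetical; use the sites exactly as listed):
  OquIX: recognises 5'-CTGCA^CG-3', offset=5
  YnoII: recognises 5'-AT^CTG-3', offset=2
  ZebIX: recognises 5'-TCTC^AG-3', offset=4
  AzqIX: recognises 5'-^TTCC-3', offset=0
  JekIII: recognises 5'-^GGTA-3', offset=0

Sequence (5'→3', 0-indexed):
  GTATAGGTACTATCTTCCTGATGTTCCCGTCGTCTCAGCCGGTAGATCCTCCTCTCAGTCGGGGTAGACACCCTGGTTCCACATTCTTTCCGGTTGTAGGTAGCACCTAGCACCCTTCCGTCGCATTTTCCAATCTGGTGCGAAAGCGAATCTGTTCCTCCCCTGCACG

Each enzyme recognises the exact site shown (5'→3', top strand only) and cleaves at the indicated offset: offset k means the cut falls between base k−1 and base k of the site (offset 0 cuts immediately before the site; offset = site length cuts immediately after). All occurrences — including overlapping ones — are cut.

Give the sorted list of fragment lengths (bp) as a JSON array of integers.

Scan for sites:
  OquIX CTGCACG/5: at [162] ⇒ [167]
  YnoII ATCTG/2: at [132, 149] ⇒ [134, 151]
  ZebIX TCTCAG/4: at [32, 52] ⇒ [36, 56]
  AzqIX TTCC/0: at [14, 23, 76, 87, 115, 127, 154] ⇒ [14, 23, 76, 87, 115, 127, 154]
  JekIII GGTA/0: at [5, 40, 62, 98, 168] ⇒ [5, 40, 62, 98, 168]

Pooled cuts: [5, 14, 23, 36, 40, 56, 62, 76, 87, 98, 115, 127, 134, 151, 154, 167, 168]

Fragment lengths:
  5→14: 9 bp
  14→23: 9 bp
  23→36: 13 bp
  36→40: 4 bp
  40→56: 16 bp
  56→62: 6 bp
  62→76: 14 bp
  76→87: 11 bp
  87→98: 11 bp
  98→115: 17 bp
  115→127: 12 bp
  127→134: 7 bp
  134→151: 17 bp
  151→154: 3 bp
  154→167: 13 bp
  167→168: 1 bp
  168→5 (wrap): 169-168+5 = 6 bp

[1,3,4,6,6,7,9,9,11,11,12,13,13,14,16,17,17]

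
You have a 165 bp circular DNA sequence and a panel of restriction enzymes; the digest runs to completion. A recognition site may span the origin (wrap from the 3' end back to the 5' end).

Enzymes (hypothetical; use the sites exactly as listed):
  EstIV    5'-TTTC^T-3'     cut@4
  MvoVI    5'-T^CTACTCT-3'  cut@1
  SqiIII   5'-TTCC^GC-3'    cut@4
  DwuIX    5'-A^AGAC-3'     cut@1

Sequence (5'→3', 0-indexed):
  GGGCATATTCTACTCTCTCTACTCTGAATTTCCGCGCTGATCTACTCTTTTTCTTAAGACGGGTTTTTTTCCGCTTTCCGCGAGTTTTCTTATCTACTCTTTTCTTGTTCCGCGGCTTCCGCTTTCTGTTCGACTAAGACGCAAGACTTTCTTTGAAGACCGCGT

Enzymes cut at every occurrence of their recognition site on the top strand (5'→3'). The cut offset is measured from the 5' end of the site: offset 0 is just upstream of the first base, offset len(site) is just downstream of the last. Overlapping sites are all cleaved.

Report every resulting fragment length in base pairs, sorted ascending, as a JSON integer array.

Site scan:
  EstIV (TTTCT, off=4): starts [49, 85, 100, 122, 147] → cuts [53, 89, 104, 126, 151]
  MvoVI (TCTACTCT, off=1): starts [8, 17, 40, 92] → cuts [9, 18, 41, 93]
  SqiIII (TTCCGC, off=4): starts [29, 68, 75, 107, 116] → cuts [33, 72, 79, 111, 120]
  DwuIX (AAGAC, off=1): starts [55, 135, 142, 155] → cuts [56, 136, 143, 156]

Pooled cuts: [9, 18, 33, 41, 53, 56, 72, 79, 89, 93, 104, 111, 120, 126, 136, 143, 151, 156]

Fragment lengths:
  9→18: 9 bp
  18→33: 15 bp
  33→41: 8 bp
  41→53: 12 bp
  53→56: 3 bp
  56→72: 16 bp
  72→79: 7 bp
  79→89: 10 bp
  89→93: 4 bp
  93→104: 11 bp
  104→111: 7 bp
  111→120: 9 bp
  120→126: 6 bp
  126→136: 10 bp
  136→143: 7 bp
  143→151: 8 bp
  151→156: 5 bp
  156→9 (wrap): 165-156+9 = 18 bp

[3,4,5,6,7,7,7,8,8,9,9,10,10,11,12,15,16,18]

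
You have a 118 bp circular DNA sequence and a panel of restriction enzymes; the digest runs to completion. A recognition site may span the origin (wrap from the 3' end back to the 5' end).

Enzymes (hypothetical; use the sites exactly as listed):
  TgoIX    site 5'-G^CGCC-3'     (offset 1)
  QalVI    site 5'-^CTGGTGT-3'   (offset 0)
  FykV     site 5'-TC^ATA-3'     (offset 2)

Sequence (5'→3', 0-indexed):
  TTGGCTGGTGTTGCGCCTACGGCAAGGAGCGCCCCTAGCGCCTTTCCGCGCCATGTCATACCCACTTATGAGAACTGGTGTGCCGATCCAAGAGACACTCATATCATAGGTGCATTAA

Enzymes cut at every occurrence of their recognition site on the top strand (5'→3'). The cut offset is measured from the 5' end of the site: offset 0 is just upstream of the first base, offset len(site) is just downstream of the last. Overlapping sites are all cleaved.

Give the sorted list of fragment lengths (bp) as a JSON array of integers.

Per-enzyme occurrences:
  TgoIX (GCGCC, off=1): starts [12, 28, 37, 47] → cuts [13, 29, 38, 48]
  QalVI (CTGGTGT, off=0): starts [4, 74] → cuts [4, 74]
  FykV (TCATA, off=2): starts [55, 98, 103] → cuts [57, 100, 105]

Pooled cuts: [4, 13, 29, 38, 48, 57, 74, 100, 105]

Fragments:
  4→13: 9 bp
  13→29: 16 bp
  29→38: 9 bp
  38→48: 10 bp
  48→57: 9 bp
  57→74: 17 bp
  74→100: 26 bp
  100→105: 5 bp
  105→4 (wrap): 118-105+4 = 17 bp

[5,9,9,9,10,16,17,17,26]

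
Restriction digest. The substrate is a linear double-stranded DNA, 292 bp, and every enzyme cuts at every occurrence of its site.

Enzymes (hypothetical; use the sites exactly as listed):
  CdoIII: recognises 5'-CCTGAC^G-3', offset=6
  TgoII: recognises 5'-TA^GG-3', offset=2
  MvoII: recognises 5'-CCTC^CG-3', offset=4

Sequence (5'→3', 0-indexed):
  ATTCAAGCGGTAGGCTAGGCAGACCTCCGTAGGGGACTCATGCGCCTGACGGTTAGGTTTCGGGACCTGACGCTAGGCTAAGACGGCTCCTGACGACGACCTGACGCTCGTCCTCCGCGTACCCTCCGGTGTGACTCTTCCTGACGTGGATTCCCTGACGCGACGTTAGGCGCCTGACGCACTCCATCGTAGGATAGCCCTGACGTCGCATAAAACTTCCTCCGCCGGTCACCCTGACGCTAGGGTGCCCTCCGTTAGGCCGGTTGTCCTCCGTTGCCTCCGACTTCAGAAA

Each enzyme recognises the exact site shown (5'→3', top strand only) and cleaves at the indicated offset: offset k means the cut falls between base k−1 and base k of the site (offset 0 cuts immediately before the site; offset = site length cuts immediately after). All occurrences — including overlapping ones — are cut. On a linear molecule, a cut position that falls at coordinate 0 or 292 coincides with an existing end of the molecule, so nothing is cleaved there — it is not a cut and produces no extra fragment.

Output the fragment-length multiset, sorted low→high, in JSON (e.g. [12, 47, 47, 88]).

[4,4,4,5,5,5,9,9,10,10,10,10,11,11,12,12,13,13,14,14,16,16,18,19,19,19]

Per-enzyme occurrences:
  CdoIII CCTGACG/6: at [44, 65, 88, 99, 139, 153, 172, 198, 232] ⇒ [50, 71, 94, 105, 145, 159, 178, 204, 238]
  TgoII TAGG/2: at [10, 15, 29, 53, 73, 166, 189, 240, 255] ⇒ [12, 17, 31, 55, 75, 168, 191, 242, 257]
  MvoII CCTCCG/4: at [23, 111, 122, 218, 248, 267, 276] ⇒ [27, 115, 126, 222, 252, 271, 280]

Pooled cuts: [12, 17, 27, 31, 50, 55, 71, 75, 94, 105, 115, 126, 145, 159, 168, 178, 191, 204, 222, 238, 242, 252, 257, 271, 280]

Fragment lengths:
  [0,12): 12 bp
  [12,17): 5 bp
  [17,27): 10 bp
  [27,31): 4 bp
  [31,50): 19 bp
  [50,55): 5 bp
  [55,71): 16 bp
  [71,75): 4 bp
  [75,94): 19 bp
  [94,105): 11 bp
  [105,115): 10 bp
  [115,126): 11 bp
  [126,145): 19 bp
  [145,159): 14 bp
  [159,168): 9 bp
  [168,178): 10 bp
  [178,191): 13 bp
  [191,204): 13 bp
  [204,222): 18 bp
  [222,238): 16 bp
  [238,242): 4 bp
  [242,252): 10 bp
  [252,257): 5 bp
  [257,271): 14 bp
  [271,280): 9 bp
  [280,292): 12 bp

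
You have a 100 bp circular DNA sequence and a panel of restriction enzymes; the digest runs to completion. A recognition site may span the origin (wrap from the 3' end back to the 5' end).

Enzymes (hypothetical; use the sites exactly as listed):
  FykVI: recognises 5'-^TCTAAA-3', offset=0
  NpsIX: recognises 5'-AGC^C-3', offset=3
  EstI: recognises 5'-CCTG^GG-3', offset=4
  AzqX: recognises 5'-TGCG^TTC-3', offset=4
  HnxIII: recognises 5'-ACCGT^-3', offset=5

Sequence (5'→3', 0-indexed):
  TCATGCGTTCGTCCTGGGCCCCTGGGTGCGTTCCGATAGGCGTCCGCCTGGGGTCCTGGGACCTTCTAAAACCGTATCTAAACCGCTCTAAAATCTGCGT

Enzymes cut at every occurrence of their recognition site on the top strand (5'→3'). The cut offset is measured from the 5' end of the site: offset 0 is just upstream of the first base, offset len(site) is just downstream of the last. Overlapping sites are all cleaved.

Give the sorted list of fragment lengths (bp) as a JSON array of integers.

[1,6,6,8,8,8,9,10,11,13,20]

Scan for sites:
  FykVI TCTAAA/0: at [64, 76, 86] ⇒ [64, 76, 86]
  NpsIX (AGCC, off=3): no sites
  EstI CCTGGG/4: at [12, 20, 46, 54] ⇒ [16, 24, 50, 58]
  AzqX TGCGTTC/4: at [3, 26, 95] ⇒ [7, 30, 99]
  HnxIII ACCGT/5: at [70] ⇒ [75]

Pooled cuts: [7, 16, 24, 30, 50, 58, 64, 75, 76, 86, 99]

Fragment lengths:
  7→16: 9 bp
  16→24: 8 bp
  24→30: 6 bp
  30→50: 20 bp
  50→58: 8 bp
  58→64: 6 bp
  64→75: 11 bp
  75→76: 1 bp
  76→86: 10 bp
  86→99: 13 bp
  99→7 (wrap): 100-99+7 = 8 bp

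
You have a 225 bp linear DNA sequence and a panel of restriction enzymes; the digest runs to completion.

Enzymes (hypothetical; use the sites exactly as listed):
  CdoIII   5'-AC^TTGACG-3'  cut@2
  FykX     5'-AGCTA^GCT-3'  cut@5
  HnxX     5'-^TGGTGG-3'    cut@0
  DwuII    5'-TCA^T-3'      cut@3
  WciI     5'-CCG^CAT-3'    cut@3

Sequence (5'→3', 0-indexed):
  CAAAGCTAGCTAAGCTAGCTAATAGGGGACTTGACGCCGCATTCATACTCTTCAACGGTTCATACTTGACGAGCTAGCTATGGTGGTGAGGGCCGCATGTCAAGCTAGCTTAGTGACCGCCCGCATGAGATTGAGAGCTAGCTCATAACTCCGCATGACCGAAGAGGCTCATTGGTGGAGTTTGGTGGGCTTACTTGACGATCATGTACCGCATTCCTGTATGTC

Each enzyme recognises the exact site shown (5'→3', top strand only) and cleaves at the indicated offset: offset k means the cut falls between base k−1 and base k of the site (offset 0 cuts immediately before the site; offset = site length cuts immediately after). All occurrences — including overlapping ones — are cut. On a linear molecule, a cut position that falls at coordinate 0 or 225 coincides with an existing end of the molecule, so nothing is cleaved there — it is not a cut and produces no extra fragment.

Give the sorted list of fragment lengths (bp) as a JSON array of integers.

Site scan:
  CdoIII ACTTGACG/2: at [28, 63, 192] ⇒ [30, 65, 194]
  FykX AGCTAGCT/5: at [3, 12, 71, 102, 135] ⇒ [8, 17, 76, 107, 140]
  HnxX TGGTGG/0: at [80, 172, 182] ⇒ [80, 172, 182]
  DwuII TCAT/3: at [42, 59, 142, 168, 201] ⇒ [45, 62, 145, 171, 204]
  WciI CCGCAT/3: at [36, 92, 120, 150, 208] ⇒ [39, 95, 123, 153, 211]

Pooled cuts: [8, 17, 30, 39, 45, 62, 65, 76, 80, 95, 107, 123, 140, 145, 153, 171, 172, 182, 194, 204, 211]

Fragments:
  [0,8): 8 bp
  [8,17): 9 bp
  [17,30): 13 bp
  [30,39): 9 bp
  [39,45): 6 bp
  [45,62): 17 bp
  [62,65): 3 bp
  [65,76): 11 bp
  [76,80): 4 bp
  [80,95): 15 bp
  [95,107): 12 bp
  [107,123): 16 bp
  [123,140): 17 bp
  [140,145): 5 bp
  [145,153): 8 bp
  [153,171): 18 bp
  [171,172): 1 bp
  [172,182): 10 bp
  [182,194): 12 bp
  [194,204): 10 bp
  [204,211): 7 bp
  [211,225): 14 bp

[1,3,4,5,6,7,8,8,9,9,10,10,11,12,12,13,14,15,16,17,17,18]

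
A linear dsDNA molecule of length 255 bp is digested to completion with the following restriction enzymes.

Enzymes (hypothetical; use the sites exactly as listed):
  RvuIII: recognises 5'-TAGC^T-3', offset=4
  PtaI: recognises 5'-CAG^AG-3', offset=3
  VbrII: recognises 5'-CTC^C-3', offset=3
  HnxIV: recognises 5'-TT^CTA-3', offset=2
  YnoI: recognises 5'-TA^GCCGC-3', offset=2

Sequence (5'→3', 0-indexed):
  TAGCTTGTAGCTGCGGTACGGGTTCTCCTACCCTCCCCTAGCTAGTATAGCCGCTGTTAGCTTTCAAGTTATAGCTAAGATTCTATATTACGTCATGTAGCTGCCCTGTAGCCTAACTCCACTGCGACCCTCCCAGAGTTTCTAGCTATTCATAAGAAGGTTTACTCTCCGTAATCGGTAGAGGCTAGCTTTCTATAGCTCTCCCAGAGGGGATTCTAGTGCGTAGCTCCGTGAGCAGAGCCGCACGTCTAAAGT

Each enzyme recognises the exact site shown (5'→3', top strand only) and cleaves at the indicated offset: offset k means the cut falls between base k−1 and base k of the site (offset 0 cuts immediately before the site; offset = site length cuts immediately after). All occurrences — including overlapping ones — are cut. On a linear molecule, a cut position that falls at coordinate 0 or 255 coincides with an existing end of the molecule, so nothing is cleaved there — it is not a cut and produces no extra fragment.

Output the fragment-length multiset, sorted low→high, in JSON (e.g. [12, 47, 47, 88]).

Per-enzyme occurrences:
  RvuIII TAGCT/4: at [0, 7, 38, 57, 71, 97, 142, 185, 195, 223] ⇒ [4, 11, 42, 61, 75, 101, 146, 189, 199, 227]
  PtaI CAGAG/3: at [133, 204, 235] ⇒ [136, 207, 238]
  VbrII CTCC/3: at [24, 32, 116, 129, 166, 200, 226] ⇒ [27, 35, 119, 132, 169, 203, 229]
  HnxIV TTCTA/2: at [80, 139, 190, 213] ⇒ [82, 141, 192, 215]
  YnoI TAGCCGC/2: at [47] ⇒ [49]

Pooled cuts: [4, 11, 27, 35, 42, 49, 61, 75, 82, 101, 119, 132, 136, 141, 146, 169, 189, 192, 199, 203, 207, 215, 227, 229, 238]

Fragments:
  [0,4): 4 bp
  [4,11): 7 bp
  [11,27): 16 bp
  [27,35): 8 bp
  [35,42): 7 bp
  [42,49): 7 bp
  [49,61): 12 bp
  [61,75): 14 bp
  [75,82): 7 bp
  [82,101): 19 bp
  [101,119): 18 bp
  [119,132): 13 bp
  [132,136): 4 bp
  [136,141): 5 bp
  [141,146): 5 bp
  [146,169): 23 bp
  [169,189): 20 bp
  [189,192): 3 bp
  [192,199): 7 bp
  [199,203): 4 bp
  [203,207): 4 bp
  [207,215): 8 bp
  [215,227): 12 bp
  [227,229): 2 bp
  [229,238): 9 bp
  [238,255): 17 bp

[2,3,4,4,4,4,5,5,7,7,7,7,7,8,8,9,12,12,13,14,16,17,18,19,20,23]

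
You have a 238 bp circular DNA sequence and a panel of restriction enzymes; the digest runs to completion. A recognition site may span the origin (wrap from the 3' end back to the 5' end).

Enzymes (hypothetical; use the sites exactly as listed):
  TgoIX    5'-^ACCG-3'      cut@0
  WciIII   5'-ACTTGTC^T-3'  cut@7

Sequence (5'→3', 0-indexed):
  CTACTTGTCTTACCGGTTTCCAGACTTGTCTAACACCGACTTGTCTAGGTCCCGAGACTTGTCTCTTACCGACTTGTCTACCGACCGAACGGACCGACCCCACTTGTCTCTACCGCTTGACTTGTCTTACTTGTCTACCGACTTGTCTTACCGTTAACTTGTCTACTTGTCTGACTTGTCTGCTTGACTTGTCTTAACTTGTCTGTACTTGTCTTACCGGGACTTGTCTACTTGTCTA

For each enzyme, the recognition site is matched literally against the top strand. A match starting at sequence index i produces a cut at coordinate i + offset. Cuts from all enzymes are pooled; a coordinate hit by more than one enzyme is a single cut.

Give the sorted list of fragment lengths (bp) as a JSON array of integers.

Per-enzyme occurrences:
  TgoIX ACCG/0: at [11, 34, 67, 79, 83, 92, 111, 136, 149, 215] ⇒ [11, 34, 67, 79, 83, 92, 111, 136, 149, 215]
  WciIII ACTTGTCT/7: at [2, 23, 38, 56, 71, 101, 119, 128, 140, 156, 164, 173, 186, 196, 206, 221, 229] ⇒ [9, 30, 45, 63, 78, 108, 126, 135, 147, 163, 171, 180, 193, 203, 213, 228, 236]

All cut coordinates (distinct, sorted): [9, 11, 30, 34, 45, 63, 67, 78, 79, 83, 92, 108, 111, 126, 135, 136, 147, 149, 163, 171, 180, 193, 203, 213, 215, 228, 236]

Fragment lengths:
  9→11: 2 bp
  11→30: 19 bp
  30→34: 4 bp
  34→45: 11 bp
  45→63: 18 bp
  63→67: 4 bp
  67→78: 11 bp
  78→79: 1 bp
  79→83: 4 bp
  83→92: 9 bp
  92→108: 16 bp
  108→111: 3 bp
  111→126: 15 bp
  126→135: 9 bp
  135→136: 1 bp
  136→147: 11 bp
  147→149: 2 bp
  149→163: 14 bp
  163→171: 8 bp
  171→180: 9 bp
  180→193: 13 bp
  193→203: 10 bp
  203→213: 10 bp
  213→215: 2 bp
  215→228: 13 bp
  228→236: 8 bp
  236→9 (wrap): 238-236+9 = 11 bp

[1,1,2,2,2,3,4,4,4,8,8,9,9,9,10,10,11,11,11,11,13,13,14,15,16,18,19]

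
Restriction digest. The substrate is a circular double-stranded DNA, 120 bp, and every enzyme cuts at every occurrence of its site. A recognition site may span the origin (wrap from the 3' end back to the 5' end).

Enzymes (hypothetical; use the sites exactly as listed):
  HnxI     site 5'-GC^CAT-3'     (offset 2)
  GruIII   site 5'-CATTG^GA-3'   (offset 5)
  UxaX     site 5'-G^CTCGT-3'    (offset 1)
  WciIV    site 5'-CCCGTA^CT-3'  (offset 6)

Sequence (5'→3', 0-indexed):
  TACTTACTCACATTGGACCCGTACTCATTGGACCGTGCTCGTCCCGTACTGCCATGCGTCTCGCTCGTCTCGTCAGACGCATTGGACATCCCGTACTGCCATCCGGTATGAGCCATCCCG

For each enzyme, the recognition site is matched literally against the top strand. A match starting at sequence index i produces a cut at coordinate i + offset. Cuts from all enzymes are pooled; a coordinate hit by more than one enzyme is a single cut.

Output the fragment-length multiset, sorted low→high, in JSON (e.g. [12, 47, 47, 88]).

[4,4,7,7,8,9,11,11,11,13,14,21]

Site scan:
  HnxI GCCAT/2: at [50, 97, 111] ⇒ [52, 99, 113]
  GruIII CATTGGA/5: at [10, 25, 79] ⇒ [15, 30, 84]
  UxaX GCTCGT/1: at [36, 62] ⇒ [37, 63]
  WciIV CCCGTACT/6: at [17, 42, 89, 116] ⇒ [2, 23, 48, 95]

Pooled cuts: [2, 15, 23, 30, 37, 48, 52, 63, 84, 95, 99, 113]

Fragment lengths:
  2→15: 13 bp
  15→23: 8 bp
  23→30: 7 bp
  30→37: 7 bp
  37→48: 11 bp
  48→52: 4 bp
  52→63: 11 bp
  63→84: 21 bp
  84→95: 11 bp
  95→99: 4 bp
  99→113: 14 bp
  113→2 (wrap): 120-113+2 = 9 bp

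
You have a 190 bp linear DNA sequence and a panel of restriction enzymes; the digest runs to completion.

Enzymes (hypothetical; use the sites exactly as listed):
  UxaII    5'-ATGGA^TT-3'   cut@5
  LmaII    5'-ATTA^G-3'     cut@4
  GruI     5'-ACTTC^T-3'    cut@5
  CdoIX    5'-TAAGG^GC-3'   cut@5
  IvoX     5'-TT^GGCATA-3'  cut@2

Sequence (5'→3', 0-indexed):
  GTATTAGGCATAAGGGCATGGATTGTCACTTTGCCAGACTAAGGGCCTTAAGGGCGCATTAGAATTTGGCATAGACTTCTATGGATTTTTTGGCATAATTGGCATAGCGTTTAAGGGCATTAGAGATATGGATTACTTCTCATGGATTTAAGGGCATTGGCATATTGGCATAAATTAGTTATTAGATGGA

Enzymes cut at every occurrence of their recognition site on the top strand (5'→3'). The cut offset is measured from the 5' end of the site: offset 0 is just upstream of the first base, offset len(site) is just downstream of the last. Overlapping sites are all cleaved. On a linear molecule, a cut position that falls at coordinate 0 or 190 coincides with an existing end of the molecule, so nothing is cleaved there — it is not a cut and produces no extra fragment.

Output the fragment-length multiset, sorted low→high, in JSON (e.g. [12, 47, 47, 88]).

Site scan:
  UxaII (ATGGATT, off=5): starts [17, 80, 127, 141] → cuts [22, 85, 132, 146]
  LmaII (ATTAG, off=4): starts [2, 57, 118, 173, 180] → cuts [6, 61, 122, 177, 184]
  GruI (ACTTCT, off=5): starts [74, 134] → cuts [79, 139]
  CdoIX (TAAGGGC, off=5): starts [10, 39, 48, 111, 148] → cuts [15, 44, 53, 116, 153]
  IvoX (TTGGCATA, off=2): starts [65, 89, 98, 156, 164] → cuts [67, 91, 100, 158, 166]

Pooled cuts: [6, 15, 22, 44, 53, 61, 67, 79, 85, 91, 100, 116, 122, 132, 139, 146, 153, 158, 166, 177, 184]

Fragment lengths:
  [0,6): 6 bp
  [6,15): 9 bp
  [15,22): 7 bp
  [22,44): 22 bp
  [44,53): 9 bp
  [53,61): 8 bp
  [61,67): 6 bp
  [67,79): 12 bp
  [79,85): 6 bp
  [85,91): 6 bp
  [91,100): 9 bp
  [100,116): 16 bp
  [116,122): 6 bp
  [122,132): 10 bp
  [132,139): 7 bp
  [139,146): 7 bp
  [146,153): 7 bp
  [153,158): 5 bp
  [158,166): 8 bp
  [166,177): 11 bp
  [177,184): 7 bp
  [184,190): 6 bp

[5,6,6,6,6,6,6,7,7,7,7,7,8,8,9,9,9,10,11,12,16,22]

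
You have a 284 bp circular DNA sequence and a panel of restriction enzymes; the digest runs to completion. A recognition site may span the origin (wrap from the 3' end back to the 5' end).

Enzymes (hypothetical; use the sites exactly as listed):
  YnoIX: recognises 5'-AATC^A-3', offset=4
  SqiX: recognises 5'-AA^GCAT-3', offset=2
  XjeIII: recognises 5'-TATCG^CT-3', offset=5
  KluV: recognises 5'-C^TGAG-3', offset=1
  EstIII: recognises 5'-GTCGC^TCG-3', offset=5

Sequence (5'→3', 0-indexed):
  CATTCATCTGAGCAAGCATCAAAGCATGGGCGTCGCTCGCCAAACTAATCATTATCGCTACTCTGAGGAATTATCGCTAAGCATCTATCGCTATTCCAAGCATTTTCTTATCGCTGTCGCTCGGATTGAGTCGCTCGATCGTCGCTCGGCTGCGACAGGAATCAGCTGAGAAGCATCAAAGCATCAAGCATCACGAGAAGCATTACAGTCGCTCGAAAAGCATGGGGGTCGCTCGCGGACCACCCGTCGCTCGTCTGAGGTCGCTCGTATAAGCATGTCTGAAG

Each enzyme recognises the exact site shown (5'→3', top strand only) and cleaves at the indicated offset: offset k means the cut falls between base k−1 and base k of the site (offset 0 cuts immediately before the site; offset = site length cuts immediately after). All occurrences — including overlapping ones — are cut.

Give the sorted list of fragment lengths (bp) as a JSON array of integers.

Scan for sites:
  YnoIX AATCA/4: at [46, 159] ⇒ [50, 163]
  SqiX AAGCAT/2: at [13, 21, 78, 97, 170, 178, 185, 197, 217, 270, 281] ⇒ [15, 23, 80, 99, 172, 180, 187, 199, 219, 272, 283]
  XjeIII TATCGCT/5: at [52, 71, 85, 108] ⇒ [57, 76, 90, 113]
  KluV CTGAG/1: at [7, 62, 165, 254] ⇒ [8, 63, 166, 255]
  EstIII GTCGCTCG/5: at [31, 115, 129, 140, 207, 227, 245, 259] ⇒ [36, 120, 134, 145, 212, 232, 250, 264]

All cut coordinates (distinct, sorted): [8, 15, 23, 36, 50, 57, 63, 76, 80, 90, 99, 113, 120, 134, 145, 163, 166, 172, 180, 187, 199, 212, 219, 232, 250, 255, 264, 272, 283]

Fragments:
  8→15: 7 bp
  15→23: 8 bp
  23→36: 13 bp
  36→50: 14 bp
  50→57: 7 bp
  57→63: 6 bp
  63→76: 13 bp
  76→80: 4 bp
  80→90: 10 bp
  90→99: 9 bp
  99→113: 14 bp
  113→120: 7 bp
  120→134: 14 bp
  134→145: 11 bp
  145→163: 18 bp
  163→166: 3 bp
  166→172: 6 bp
  172→180: 8 bp
  180→187: 7 bp
  187→199: 12 bp
  199→212: 13 bp
  212→219: 7 bp
  219→232: 13 bp
  232→250: 18 bp
  250→255: 5 bp
  255→264: 9 bp
  264→272: 8 bp
  272→283: 11 bp
  283→8 (wrap): 284-283+8 = 9 bp

[3,4,5,6,6,7,7,7,7,7,8,8,8,9,9,9,10,11,11,12,13,13,13,13,14,14,14,18,18]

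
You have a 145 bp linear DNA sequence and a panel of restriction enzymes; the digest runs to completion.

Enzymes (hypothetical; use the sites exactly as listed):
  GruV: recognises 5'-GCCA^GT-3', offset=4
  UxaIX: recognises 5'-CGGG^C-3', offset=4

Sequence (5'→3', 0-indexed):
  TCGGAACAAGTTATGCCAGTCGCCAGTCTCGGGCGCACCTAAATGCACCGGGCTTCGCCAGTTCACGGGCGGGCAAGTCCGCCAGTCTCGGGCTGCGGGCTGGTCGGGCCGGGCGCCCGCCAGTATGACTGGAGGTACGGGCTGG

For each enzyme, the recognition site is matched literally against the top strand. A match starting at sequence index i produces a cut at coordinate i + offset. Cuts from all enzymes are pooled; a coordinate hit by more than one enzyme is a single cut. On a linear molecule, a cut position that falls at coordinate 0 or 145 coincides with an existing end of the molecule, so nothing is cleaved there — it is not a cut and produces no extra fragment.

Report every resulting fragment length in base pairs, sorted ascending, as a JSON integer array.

Per-enzyme occurrences:
  GruV GCCAGT/4: at [14, 21, 56, 80, 118] ⇒ [18, 25, 60, 84, 122]
  UxaIX CGGGC/4: at [29, 48, 65, 69, 88, 95, 104, 109, 137] ⇒ [33, 52, 69, 73, 92, 99, 108, 113, 141]

Pooled cuts: [18, 25, 33, 52, 60, 69, 73, 84, 92, 99, 108, 113, 122, 141]

Fragments:
  [0,18): 18 bp
  [18,25): 7 bp
  [25,33): 8 bp
  [33,52): 19 bp
  [52,60): 8 bp
  [60,69): 9 bp
  [69,73): 4 bp
  [73,84): 11 bp
  [84,92): 8 bp
  [92,99): 7 bp
  [99,108): 9 bp
  [108,113): 5 bp
  [113,122): 9 bp
  [122,141): 19 bp
  [141,145): 4 bp

[4,4,5,7,7,8,8,8,9,9,9,11,18,19,19]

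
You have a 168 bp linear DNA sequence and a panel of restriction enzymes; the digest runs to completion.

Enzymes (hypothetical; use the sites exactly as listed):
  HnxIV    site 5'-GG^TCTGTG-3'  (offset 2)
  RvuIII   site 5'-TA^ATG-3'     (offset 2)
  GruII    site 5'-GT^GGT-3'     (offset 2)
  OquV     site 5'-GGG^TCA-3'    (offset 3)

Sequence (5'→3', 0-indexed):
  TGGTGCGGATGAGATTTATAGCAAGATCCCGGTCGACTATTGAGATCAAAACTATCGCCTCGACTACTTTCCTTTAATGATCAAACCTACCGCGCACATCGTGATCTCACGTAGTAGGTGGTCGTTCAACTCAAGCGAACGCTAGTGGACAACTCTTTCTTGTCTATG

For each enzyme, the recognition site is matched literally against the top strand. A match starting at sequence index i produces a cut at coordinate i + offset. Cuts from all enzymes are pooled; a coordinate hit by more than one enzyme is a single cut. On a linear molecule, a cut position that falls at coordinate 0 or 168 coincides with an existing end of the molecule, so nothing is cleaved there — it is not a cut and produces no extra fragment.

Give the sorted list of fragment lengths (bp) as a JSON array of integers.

Per-enzyme occurrences:
  HnxIV (GGTCTGTG, off=2): no sites
  RvuIII TAATG/2: at [74] ⇒ [76]
  GruII GTGGT/2: at [117] ⇒ [119]
  OquV (GGGTCA, off=3): no sites

Pooled cuts: [76, 119]

Fragment lengths:
  [0,76): 76 bp
  [76,119): 43 bp
  [119,168): 49 bp

[43,49,76]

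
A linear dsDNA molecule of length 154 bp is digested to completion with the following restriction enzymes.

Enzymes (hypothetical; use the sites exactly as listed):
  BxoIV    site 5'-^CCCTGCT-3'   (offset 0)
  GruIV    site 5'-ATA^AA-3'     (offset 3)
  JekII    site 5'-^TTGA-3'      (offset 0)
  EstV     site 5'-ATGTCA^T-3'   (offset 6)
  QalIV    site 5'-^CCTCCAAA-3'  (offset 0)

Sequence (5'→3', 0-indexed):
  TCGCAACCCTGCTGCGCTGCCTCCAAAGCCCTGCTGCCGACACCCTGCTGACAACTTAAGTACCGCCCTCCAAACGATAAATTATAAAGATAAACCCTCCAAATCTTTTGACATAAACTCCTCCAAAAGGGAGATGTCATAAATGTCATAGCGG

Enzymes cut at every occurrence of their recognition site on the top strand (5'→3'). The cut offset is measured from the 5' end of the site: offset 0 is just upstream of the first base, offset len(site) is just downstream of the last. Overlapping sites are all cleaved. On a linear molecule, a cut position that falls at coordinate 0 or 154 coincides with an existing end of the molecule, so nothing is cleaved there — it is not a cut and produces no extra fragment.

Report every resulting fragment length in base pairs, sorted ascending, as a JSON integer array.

[2,3,4,6,6,6,7,7,8,9,12,13,13,14,20,24]

Per-enzyme occurrences:
  BxoIV (CCCTGCT, off=0): starts [6, 28, 42] → cuts [6, 28, 42]
  GruIV (ATAAA, off=3): starts [76, 83, 89, 112, 138] → cuts [79, 86, 92, 115, 141]
  JekII (TTGA, off=0): starts [107] → cuts [107]
  EstV (ATGTCAT, off=6): starts [133, 142] → cuts [139, 148]
  QalIV (CCTCCAAA, off=0): starts [19, 66, 95, 119] → cuts [19, 66, 95, 119]

Pooled cuts: [6, 19, 28, 42, 66, 79, 86, 92, 95, 107, 115, 119, 139, 141, 148]

Fragment lengths:
  [0,6): 6 bp
  [6,19): 13 bp
  [19,28): 9 bp
  [28,42): 14 bp
  [42,66): 24 bp
  [66,79): 13 bp
  [79,86): 7 bp
  [86,92): 6 bp
  [92,95): 3 bp
  [95,107): 12 bp
  [107,115): 8 bp
  [115,119): 4 bp
  [119,139): 20 bp
  [139,141): 2 bp
  [141,148): 7 bp
  [148,154): 6 bp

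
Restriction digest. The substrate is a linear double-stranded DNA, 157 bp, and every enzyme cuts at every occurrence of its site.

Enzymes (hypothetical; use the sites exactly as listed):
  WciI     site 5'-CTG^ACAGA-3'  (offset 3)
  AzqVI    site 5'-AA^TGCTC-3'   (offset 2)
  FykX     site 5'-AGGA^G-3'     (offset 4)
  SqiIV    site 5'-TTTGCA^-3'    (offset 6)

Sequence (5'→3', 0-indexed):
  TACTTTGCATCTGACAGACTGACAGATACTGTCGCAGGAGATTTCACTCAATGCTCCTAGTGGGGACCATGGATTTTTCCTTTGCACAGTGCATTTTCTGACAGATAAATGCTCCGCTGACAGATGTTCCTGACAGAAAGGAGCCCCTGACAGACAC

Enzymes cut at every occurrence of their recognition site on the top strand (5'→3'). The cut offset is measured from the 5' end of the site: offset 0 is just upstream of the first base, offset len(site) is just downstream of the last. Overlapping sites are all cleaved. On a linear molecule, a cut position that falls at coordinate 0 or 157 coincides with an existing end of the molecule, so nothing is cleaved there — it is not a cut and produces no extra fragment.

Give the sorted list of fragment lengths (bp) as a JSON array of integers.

Per-enzyme occurrences:
  WciI CTGACAGA/3: at [10, 18, 97, 116, 129, 146] ⇒ [13, 21, 100, 119, 132, 149]
  AzqVI AATGCTC/2: at [49, 107] ⇒ [51, 109]
  FykX AGGAG/4: at [35, 138] ⇒ [39, 142]
  SqiIV TTTGCA/6: at [3, 80] ⇒ [9, 86]

All cut coordinates (distinct, sorted): [9, 13, 21, 39, 51, 86, 100, 109, 119, 132, 142, 149]

Fragments:
  [0,9): 9 bp
  [9,13): 4 bp
  [13,21): 8 bp
  [21,39): 18 bp
  [39,51): 12 bp
  [51,86): 35 bp
  [86,100): 14 bp
  [100,109): 9 bp
  [109,119): 10 bp
  [119,132): 13 bp
  [132,142): 10 bp
  [142,149): 7 bp
  [149,157): 8 bp

[4,7,8,8,9,9,10,10,12,13,14,18,35]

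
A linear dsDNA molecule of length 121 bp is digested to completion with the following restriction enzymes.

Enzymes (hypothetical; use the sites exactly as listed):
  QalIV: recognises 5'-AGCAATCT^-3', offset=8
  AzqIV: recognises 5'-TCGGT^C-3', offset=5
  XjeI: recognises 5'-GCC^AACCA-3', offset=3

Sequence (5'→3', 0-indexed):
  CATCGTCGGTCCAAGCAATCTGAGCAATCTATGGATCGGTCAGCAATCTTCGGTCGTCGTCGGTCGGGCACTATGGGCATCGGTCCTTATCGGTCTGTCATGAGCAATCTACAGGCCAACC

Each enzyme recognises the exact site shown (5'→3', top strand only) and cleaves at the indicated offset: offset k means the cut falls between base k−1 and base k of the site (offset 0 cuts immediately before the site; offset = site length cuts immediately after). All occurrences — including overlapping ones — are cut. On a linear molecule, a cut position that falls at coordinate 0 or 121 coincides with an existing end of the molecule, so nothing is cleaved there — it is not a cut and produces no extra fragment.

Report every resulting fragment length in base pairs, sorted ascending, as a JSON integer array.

Per-enzyme occurrences:
  QalIV AGCAATCT/8: at [13, 22, 41, 102] ⇒ [21, 30, 49, 110]
  AzqIV TCGGTC/5: at [5, 35, 49, 59, 79, 89] ⇒ [10, 40, 54, 64, 84, 94]
  XjeI (GCCAACCA, off=3): no sites

Pooled cuts: [10, 21, 30, 40, 49, 54, 64, 84, 94, 110]

Fragments:
  [0,10): 10 bp
  [10,21): 11 bp
  [21,30): 9 bp
  [30,40): 10 bp
  [40,49): 9 bp
  [49,54): 5 bp
  [54,64): 10 bp
  [64,84): 20 bp
  [84,94): 10 bp
  [94,110): 16 bp
  [110,121): 11 bp

[5,9,9,10,10,10,10,11,11,16,20]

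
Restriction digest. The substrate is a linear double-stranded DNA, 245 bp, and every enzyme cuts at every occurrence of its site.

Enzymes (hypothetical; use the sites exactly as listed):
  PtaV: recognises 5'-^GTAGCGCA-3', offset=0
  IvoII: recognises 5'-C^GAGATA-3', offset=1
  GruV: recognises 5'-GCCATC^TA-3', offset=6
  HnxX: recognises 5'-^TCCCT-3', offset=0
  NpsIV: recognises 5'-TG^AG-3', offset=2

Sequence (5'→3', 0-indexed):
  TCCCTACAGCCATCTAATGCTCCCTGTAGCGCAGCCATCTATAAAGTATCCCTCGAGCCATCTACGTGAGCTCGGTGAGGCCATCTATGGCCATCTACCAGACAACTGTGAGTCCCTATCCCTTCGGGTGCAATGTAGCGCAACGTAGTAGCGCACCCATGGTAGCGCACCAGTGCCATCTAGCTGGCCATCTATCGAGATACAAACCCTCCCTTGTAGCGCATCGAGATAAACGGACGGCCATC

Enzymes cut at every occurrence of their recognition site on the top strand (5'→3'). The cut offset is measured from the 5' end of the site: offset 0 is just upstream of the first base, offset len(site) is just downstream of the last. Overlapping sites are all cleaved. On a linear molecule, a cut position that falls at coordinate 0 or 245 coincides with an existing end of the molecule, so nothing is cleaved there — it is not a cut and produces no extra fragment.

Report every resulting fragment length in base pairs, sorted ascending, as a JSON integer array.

Per-enzyme occurrences:
  PtaV GTAGCGCA/0: at [25, 134, 147, 161, 215] ⇒ [25, 134, 147, 161, 215]
  IvoII CGAGATA/1: at [195, 224] ⇒ [196, 225]
  GruV GCCATCTA/6: at [8, 33, 56, 79, 89, 174, 186] ⇒ [14, 39, 62, 85, 95, 180, 192]
  HnxX TCCCT/0: at [0, 20, 48, 112, 118, 209] ⇒ [20, 48, 112, 118, 209] (position 0 is a terminus of the linear molecule — no cut)
  NpsIV TGAG/2: at [66, 75, 108] ⇒ [68, 77, 110]

Pooled cuts: [14, 20, 25, 39, 48, 62, 68, 77, 85, 95, 110, 112, 118, 134, 147, 161, 180, 192, 196, 209, 215, 225]

Fragments:
  [0,14): 14 bp
  [14,20): 6 bp
  [20,25): 5 bp
  [25,39): 14 bp
  [39,48): 9 bp
  [48,62): 14 bp
  [62,68): 6 bp
  [68,77): 9 bp
  [77,85): 8 bp
  [85,95): 10 bp
  [95,110): 15 bp
  [110,112): 2 bp
  [112,118): 6 bp
  [118,134): 16 bp
  [134,147): 13 bp
  [147,161): 14 bp
  [161,180): 19 bp
  [180,192): 12 bp
  [192,196): 4 bp
  [196,209): 13 bp
  [209,215): 6 bp
  [215,225): 10 bp
  [225,245): 20 bp

[2,4,5,6,6,6,6,8,9,9,10,10,12,13,13,14,14,14,14,15,16,19,20]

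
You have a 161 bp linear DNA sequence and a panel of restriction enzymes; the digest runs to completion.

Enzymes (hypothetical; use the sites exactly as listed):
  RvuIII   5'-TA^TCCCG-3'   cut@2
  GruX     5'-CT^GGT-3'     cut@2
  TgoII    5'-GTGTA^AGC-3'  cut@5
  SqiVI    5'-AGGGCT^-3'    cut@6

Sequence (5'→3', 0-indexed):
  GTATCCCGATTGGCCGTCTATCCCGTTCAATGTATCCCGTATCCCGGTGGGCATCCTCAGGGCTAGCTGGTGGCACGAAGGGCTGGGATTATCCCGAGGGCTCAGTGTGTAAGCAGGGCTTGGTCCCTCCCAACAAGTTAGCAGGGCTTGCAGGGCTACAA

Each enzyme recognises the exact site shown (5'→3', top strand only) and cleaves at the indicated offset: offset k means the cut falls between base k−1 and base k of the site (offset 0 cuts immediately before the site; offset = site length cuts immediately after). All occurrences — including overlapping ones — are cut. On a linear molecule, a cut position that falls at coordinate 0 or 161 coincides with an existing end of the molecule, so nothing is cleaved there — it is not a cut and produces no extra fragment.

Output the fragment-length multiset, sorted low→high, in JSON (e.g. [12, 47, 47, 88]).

[3,4,4,7,7,9,9,9,11,14,16,17,23,28]

Per-enzyme occurrences:
  RvuIII (TATCCCG, off=2): starts [1, 18, 32, 39, 89] → cuts [3, 20, 34, 41, 91]
  GruX (CTGGT, off=2): starts [66] → cuts [68]
  TgoII (GTGTAAGC, off=5): starts [106] → cuts [111]
  SqiVI (AGGGCT, off=6): starts [58, 78, 96, 114, 142, 151] → cuts [64, 84, 102, 120, 148, 157]

All cut coordinates (distinct, sorted): [3, 20, 34, 41, 64, 68, 84, 91, 102, 111, 120, 148, 157]

Fragment lengths:
  [0,3): 3 bp
  [3,20): 17 bp
  [20,34): 14 bp
  [34,41): 7 bp
  [41,64): 23 bp
  [64,68): 4 bp
  [68,84): 16 bp
  [84,91): 7 bp
  [91,102): 11 bp
  [102,111): 9 bp
  [111,120): 9 bp
  [120,148): 28 bp
  [148,157): 9 bp
  [157,161): 4 bp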